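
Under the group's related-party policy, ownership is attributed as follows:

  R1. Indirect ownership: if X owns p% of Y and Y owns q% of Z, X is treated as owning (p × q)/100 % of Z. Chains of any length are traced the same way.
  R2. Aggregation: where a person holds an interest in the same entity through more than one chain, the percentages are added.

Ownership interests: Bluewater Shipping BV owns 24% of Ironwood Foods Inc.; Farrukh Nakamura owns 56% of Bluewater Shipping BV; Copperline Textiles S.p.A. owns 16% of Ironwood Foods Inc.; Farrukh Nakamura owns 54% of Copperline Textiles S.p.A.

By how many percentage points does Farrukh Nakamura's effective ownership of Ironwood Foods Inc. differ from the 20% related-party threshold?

2.08

Chain via Copperline Textiles S.p.A. (R1): 54% × 16% = 8.64% of Ironwood Foods Inc.
Chain via Bluewater Shipping BV (R1): 56% × 24% = 13.44% of Ironwood Foods Inc.
Aggregating (R2): 8.64% + 13.44% = 22.08%.
22.08% exceeds the 20% threshold by 2.08 percentage points.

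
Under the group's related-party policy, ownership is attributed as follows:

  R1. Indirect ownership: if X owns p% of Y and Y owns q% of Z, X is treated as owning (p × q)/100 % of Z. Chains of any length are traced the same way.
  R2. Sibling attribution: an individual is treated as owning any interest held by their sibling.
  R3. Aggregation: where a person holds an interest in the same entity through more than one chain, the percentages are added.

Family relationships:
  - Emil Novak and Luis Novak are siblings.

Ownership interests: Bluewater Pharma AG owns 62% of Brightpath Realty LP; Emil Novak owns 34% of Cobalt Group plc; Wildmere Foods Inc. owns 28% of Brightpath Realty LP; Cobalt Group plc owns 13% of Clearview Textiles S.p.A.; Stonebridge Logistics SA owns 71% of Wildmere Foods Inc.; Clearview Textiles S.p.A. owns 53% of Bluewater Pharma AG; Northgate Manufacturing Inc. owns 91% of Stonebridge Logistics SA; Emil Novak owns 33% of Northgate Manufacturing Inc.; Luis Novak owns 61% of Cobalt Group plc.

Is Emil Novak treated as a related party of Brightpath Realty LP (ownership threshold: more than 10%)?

Yes

By sibling attribution (R2), Emil Novak is treated as also owning Luis Novak's interest in Cobalt Group plc, giving 34% + 61% = 95%.
Chain via Northgate Manufacturing Inc. → Stonebridge Logistics SA → Wildmere Foods Inc. (R1): 33% × 91% × 71% × 28% = 5.969964% of Brightpath Realty LP.
Chain via Cobalt Group plc → Clearview Textiles S.p.A. → Bluewater Pharma AG (R1): 95% × 13% × 53% × 62% = 4.05821% of Brightpath Realty LP.
Aggregating (R3): 5.969964% + 4.05821% = 10.028174%.
10.028174% exceeds the 10% threshold, so Emil is a related party to Brightpath Realty LP.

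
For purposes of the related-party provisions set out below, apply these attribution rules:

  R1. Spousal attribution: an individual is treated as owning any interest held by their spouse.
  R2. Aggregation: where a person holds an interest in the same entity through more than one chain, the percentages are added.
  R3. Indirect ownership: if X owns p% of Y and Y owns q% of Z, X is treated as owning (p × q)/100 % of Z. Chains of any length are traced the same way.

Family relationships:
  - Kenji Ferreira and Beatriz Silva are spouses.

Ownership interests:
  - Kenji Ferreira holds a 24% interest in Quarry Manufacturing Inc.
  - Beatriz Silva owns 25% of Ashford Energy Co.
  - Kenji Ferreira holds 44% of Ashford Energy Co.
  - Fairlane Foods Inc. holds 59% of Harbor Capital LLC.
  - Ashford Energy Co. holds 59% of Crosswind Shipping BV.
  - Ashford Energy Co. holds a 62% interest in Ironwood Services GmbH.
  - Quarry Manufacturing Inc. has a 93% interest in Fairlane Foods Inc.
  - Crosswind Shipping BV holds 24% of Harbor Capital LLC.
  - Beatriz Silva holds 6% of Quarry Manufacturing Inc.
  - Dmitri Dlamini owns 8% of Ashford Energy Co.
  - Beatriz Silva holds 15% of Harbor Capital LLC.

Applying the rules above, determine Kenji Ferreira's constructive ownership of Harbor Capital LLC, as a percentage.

41.2314%

By spousal attribution (R1), Kenji Ferreira is treated as also owning Beatriz Silva's interest in Ashford Energy Co, giving 44% + 25% = 69%.
By spousal attribution (R1), Kenji Ferreira is treated as also owning Beatriz Silva's interest in Quarry Manufacturing Inc, giving 24% + 6% = 30%.
By spousal attribution (R1), Kenji Ferreira is treated as owning Beatriz Silva's 15% interest in Harbor Capital LLC.
Chain via Ashford Energy Co. → Crosswind Shipping BV (R3): 69% × 59% × 24% = 9.7704% of Harbor Capital LLC.
Chain via Quarry Manufacturing Inc. → Fairlane Foods Inc. (R3): 30% × 93% × 59% = 16.461% of Harbor Capital LLC.
Direct interest in Harbor Capital LLC: 15%.
Aggregating (R2): 9.7704% + 16.461% + 15% = 41.2314%.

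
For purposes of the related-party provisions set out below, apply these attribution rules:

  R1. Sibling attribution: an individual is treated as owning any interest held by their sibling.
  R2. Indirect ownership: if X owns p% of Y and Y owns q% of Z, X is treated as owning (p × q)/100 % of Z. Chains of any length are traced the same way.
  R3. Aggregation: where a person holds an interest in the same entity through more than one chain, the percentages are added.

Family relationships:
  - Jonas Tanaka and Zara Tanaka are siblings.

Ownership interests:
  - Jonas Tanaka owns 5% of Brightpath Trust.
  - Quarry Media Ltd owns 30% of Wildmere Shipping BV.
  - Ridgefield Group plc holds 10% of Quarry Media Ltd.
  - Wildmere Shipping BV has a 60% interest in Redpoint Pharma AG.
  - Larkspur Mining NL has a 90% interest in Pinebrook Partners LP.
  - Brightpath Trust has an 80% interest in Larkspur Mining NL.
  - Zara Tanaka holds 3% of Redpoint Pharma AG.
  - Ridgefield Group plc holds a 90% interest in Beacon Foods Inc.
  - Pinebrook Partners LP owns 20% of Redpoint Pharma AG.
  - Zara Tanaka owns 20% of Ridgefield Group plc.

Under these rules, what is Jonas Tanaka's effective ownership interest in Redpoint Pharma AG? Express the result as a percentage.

4.08%

By sibling attribution (R1), Jonas Tanaka is treated as owning Zara Tanaka's 20% interest in Ridgefield Group plc.
By sibling attribution (R1), Jonas Tanaka is treated as owning Zara Tanaka's 3% interest in Redpoint Pharma AG.
Chain via Brightpath Trust → Larkspur Mining NL → Pinebrook Partners LP (R2): 5% × 80% × 90% × 20% = 0.72% of Redpoint Pharma AG.
Chain via Ridgefield Group plc → Quarry Media Ltd → Wildmere Shipping BV (R2): 20% × 10% × 30% × 60% = 0.36% of Redpoint Pharma AG.
Direct interest in Redpoint Pharma AG: 3%.
Aggregating (R3): 0.72% + 0.36% + 3% = 4.08%.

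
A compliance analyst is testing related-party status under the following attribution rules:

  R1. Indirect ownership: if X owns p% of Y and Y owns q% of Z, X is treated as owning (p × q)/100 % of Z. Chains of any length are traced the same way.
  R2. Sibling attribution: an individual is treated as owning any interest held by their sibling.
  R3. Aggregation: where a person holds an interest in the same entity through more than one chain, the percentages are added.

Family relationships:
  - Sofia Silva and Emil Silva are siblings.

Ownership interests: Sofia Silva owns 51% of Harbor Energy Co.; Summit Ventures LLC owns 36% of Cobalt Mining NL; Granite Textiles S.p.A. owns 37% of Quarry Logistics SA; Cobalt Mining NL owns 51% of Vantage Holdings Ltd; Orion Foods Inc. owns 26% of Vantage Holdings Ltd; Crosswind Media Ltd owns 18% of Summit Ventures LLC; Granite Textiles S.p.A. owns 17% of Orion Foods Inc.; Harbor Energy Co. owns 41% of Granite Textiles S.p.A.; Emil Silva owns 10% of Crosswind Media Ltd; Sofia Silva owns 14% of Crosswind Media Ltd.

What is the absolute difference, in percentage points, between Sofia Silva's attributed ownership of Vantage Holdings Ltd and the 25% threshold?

23.282626

By sibling attribution (R2), Sofia Silva is treated as also owning Emil Silva's interest in Crosswind Media Ltd, giving 14% + 10% = 24%.
Chain via Crosswind Media Ltd → Summit Ventures LLC → Cobalt Mining NL (R1): 24% × 18% × 36% × 51% = 0.793152% of Vantage Holdings Ltd.
Chain via Harbor Energy Co. → Granite Textiles S.p.A. → Orion Foods Inc. (R1): 51% × 41% × 17% × 26% = 0.924222% of Vantage Holdings Ltd.
Aggregating (R3): 0.793152% + 0.924222% = 1.717374%.
1.717374% falls short of the 25% threshold by 23.282626 percentage points.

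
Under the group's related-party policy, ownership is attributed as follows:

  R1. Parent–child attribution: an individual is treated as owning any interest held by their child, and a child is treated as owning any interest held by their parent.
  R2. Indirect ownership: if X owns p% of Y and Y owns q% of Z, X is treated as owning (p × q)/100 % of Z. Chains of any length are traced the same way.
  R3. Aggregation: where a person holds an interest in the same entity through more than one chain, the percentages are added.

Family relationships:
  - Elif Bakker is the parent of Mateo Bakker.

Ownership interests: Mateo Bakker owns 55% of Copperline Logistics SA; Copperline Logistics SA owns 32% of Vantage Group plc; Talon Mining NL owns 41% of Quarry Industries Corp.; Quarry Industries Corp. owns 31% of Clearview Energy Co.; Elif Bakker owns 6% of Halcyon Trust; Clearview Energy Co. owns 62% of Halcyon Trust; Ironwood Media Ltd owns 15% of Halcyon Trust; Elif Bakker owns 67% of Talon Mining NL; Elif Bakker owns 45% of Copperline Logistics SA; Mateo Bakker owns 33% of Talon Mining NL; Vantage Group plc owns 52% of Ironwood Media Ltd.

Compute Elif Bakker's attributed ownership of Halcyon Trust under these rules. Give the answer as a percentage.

By parent–child attribution (R1), Elif Bakker is treated as also owning Mateo Bakker's interest in Talon Mining NL, giving 67% + 33% = 100%.
By parent–child attribution (R1), Elif Bakker is treated as also owning Mateo Bakker's interest in Copperline Logistics SA, giving 45% + 55% = 100%.
Chain via Talon Mining NL → Quarry Industries Corp. → Clearview Energy Co. (R2): 100% × 41% × 31% × 62% = 7.8802% of Halcyon Trust.
Chain via Copperline Logistics SA → Vantage Group plc → Ironwood Media Ltd (R2): 100% × 32% × 52% × 15% = 2.496% of Halcyon Trust.
Direct interest in Halcyon Trust: 6%.
Aggregating (R3): 7.8802% + 2.496% + 6% = 16.3762%.

16.3762%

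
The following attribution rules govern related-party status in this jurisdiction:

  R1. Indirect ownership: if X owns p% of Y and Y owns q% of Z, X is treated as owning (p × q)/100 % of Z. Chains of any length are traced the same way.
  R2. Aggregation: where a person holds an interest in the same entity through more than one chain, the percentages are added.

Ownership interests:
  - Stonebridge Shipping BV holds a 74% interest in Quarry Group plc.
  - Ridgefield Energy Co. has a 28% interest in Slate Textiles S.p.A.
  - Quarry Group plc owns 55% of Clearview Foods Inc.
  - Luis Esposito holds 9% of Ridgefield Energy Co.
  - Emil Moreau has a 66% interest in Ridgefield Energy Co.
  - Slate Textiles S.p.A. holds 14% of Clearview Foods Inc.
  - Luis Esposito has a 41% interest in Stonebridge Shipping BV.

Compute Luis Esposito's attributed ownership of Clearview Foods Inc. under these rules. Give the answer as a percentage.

17.0398%

Chain via Stonebridge Shipping BV → Quarry Group plc (R1): 41% × 74% × 55% = 16.687% of Clearview Foods Inc.
Chain via Ridgefield Energy Co. → Slate Textiles S.p.A. (R1): 9% × 28% × 14% = 0.3528% of Clearview Foods Inc.
Aggregating (R2): 16.687% + 0.3528% = 17.0398%.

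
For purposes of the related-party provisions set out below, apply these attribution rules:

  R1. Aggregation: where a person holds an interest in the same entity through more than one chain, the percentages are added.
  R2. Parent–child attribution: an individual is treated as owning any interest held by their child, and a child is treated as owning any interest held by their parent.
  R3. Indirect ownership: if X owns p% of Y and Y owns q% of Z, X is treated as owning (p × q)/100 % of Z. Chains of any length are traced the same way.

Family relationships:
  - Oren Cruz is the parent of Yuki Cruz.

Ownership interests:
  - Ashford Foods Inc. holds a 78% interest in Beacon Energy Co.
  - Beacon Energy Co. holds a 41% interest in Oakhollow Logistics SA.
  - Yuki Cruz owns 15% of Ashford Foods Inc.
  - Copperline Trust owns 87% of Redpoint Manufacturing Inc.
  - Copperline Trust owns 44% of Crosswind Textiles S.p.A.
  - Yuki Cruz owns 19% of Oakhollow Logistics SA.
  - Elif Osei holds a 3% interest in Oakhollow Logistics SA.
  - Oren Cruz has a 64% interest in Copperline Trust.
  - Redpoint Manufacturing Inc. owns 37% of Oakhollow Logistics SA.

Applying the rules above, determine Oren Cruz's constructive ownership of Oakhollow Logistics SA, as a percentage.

44.3986%

By parent–child attribution (R2), Oren Cruz is treated as owning Yuki Cruz's 15% interest in Ashford Foods Inc.
By parent–child attribution (R2), Oren Cruz is treated as owning Yuki Cruz's 19% interest in Oakhollow Logistics SA.
Chain via Copperline Trust → Redpoint Manufacturing Inc. (R3): 64% × 87% × 37% = 20.6016% of Oakhollow Logistics SA.
Chain via Ashford Foods Inc. → Beacon Energy Co. (R3): 15% × 78% × 41% = 4.797% of Oakhollow Logistics SA.
Direct interest in Oakhollow Logistics SA: 19%.
Aggregating (R1): 20.6016% + 4.797% + 19% = 44.3986%.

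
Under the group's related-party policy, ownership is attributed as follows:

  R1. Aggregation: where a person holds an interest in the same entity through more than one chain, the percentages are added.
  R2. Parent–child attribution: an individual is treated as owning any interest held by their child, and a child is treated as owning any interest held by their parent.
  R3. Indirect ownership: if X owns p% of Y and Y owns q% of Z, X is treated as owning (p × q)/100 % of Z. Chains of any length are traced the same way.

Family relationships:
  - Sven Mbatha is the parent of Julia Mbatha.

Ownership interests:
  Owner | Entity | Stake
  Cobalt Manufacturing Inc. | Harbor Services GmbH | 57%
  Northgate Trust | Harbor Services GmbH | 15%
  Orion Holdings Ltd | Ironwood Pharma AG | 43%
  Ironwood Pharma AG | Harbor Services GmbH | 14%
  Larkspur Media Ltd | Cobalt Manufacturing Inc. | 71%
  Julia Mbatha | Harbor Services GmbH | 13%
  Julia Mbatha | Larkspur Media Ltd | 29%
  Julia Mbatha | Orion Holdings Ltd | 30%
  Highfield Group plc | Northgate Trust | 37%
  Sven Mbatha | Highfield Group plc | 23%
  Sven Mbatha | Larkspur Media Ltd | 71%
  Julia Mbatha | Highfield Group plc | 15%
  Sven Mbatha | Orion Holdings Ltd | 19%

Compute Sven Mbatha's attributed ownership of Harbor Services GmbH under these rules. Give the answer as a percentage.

By parent–child attribution (R2), Sven Mbatha is treated as also owning Julia Mbatha's interest in Orion Holdings Ltd, giving 19% + 30% = 49%.
By parent–child attribution (R2), Sven Mbatha is treated as also owning Julia Mbatha's interest in Larkspur Media Ltd, giving 71% + 29% = 100%.
By parent–child attribution (R2), Sven Mbatha is treated as also owning Julia Mbatha's interest in Highfield Group plc, giving 23% + 15% = 38%.
By parent–child attribution (R2), Sven Mbatha is treated as owning Julia Mbatha's 13% interest in Harbor Services GmbH.
Chain via Orion Holdings Ltd → Ironwood Pharma AG (R3): 49% × 43% × 14% = 2.9498% of Harbor Services GmbH.
Chain via Larkspur Media Ltd → Cobalt Manufacturing Inc. (R3): 100% × 71% × 57% = 40.47% of Harbor Services GmbH.
Chain via Highfield Group plc → Northgate Trust (R3): 38% × 37% × 15% = 2.109% of Harbor Services GmbH.
Direct interest in Harbor Services GmbH: 13%.
Aggregating (R1): 2.9498% + 40.47% + 2.109% + 13% = 58.5288%.

58.5288%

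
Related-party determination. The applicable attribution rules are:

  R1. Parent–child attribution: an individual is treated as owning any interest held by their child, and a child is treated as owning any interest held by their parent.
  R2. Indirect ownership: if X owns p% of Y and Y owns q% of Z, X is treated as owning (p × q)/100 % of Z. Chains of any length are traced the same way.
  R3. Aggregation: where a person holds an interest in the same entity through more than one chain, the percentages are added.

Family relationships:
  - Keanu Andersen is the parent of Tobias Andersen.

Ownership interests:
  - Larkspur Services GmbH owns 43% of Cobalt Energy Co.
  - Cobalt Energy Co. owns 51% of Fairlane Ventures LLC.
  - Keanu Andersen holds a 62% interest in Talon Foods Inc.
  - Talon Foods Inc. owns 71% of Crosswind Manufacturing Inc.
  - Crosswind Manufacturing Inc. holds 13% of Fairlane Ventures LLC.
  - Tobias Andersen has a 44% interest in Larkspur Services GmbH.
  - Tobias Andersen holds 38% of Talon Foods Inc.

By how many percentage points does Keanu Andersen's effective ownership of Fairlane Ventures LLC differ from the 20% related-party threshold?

By parent–child attribution (R1), Keanu Andersen is treated as also owning Tobias Andersen's interest in Talon Foods Inc, giving 62% + 38% = 100%.
By parent–child attribution (R1), Keanu Andersen is treated as owning Tobias Andersen's 44% interest in Larkspur Services GmbH.
Chain via Talon Foods Inc. → Crosswind Manufacturing Inc. (R2): 100% × 71% × 13% = 9.23% of Fairlane Ventures LLC.
Chain via Larkspur Services GmbH → Cobalt Energy Co. (R2): 44% × 43% × 51% = 9.6492% of Fairlane Ventures LLC.
Aggregating (R3): 9.23% + 9.6492% = 18.8792%.
18.8792% falls short of the 20% threshold by 1.1208 percentage points.

1.1208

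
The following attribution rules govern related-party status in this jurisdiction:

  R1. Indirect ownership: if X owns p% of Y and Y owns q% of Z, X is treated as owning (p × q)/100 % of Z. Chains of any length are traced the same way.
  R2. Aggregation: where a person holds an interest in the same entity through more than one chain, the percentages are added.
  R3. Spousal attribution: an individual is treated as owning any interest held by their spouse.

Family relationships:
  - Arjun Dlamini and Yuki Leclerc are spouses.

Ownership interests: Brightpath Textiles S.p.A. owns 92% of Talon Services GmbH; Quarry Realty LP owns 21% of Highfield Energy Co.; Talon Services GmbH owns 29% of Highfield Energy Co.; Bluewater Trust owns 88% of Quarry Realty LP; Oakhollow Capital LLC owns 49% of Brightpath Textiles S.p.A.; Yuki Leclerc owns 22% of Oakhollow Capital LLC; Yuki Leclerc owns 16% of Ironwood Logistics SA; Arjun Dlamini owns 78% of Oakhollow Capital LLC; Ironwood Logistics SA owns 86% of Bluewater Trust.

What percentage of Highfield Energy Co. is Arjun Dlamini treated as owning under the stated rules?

By spousal attribution (R3), Arjun Dlamini is treated as also owning Yuki Leclerc's interest in Oakhollow Capital LLC, giving 78% + 22% = 100%.
By spousal attribution (R3), Arjun Dlamini is treated as owning Yuki Leclerc's 16% interest in Ironwood Logistics SA.
Chain via Oakhollow Capital LLC → Brightpath Textiles S.p.A. → Talon Services GmbH (R1): 100% × 49% × 92% × 29% = 13.0732% of Highfield Energy Co.
Chain via Ironwood Logistics SA → Bluewater Trust → Quarry Realty LP (R1): 16% × 86% × 88% × 21% = 2.542848% of Highfield Energy Co.
Aggregating (R2): 13.0732% + 2.542848% = 15.616048%.

15.616048%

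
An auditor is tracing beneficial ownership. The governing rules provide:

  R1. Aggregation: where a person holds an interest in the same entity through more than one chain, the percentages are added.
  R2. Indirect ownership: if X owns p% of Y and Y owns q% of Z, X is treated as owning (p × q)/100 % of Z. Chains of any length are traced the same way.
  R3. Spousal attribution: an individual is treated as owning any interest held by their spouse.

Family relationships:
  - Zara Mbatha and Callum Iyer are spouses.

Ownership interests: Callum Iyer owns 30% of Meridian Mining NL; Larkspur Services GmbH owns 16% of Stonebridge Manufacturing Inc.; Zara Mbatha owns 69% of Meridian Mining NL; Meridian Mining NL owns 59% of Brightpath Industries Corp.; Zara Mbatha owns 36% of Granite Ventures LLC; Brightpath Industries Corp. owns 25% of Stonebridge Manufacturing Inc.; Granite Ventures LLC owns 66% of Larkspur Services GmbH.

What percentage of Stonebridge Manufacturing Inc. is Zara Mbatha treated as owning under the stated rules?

By spousal attribution (R3), Zara Mbatha is treated as also owning Callum Iyer's interest in Meridian Mining NL, giving 69% + 30% = 99%.
Chain via Meridian Mining NL → Brightpath Industries Corp. (R2): 99% × 59% × 25% = 14.6025% of Stonebridge Manufacturing Inc.
Chain via Granite Ventures LLC → Larkspur Services GmbH (R2): 36% × 66% × 16% = 3.8016% of Stonebridge Manufacturing Inc.
Aggregating (R1): 14.6025% + 3.8016% = 18.4041%.

18.4041%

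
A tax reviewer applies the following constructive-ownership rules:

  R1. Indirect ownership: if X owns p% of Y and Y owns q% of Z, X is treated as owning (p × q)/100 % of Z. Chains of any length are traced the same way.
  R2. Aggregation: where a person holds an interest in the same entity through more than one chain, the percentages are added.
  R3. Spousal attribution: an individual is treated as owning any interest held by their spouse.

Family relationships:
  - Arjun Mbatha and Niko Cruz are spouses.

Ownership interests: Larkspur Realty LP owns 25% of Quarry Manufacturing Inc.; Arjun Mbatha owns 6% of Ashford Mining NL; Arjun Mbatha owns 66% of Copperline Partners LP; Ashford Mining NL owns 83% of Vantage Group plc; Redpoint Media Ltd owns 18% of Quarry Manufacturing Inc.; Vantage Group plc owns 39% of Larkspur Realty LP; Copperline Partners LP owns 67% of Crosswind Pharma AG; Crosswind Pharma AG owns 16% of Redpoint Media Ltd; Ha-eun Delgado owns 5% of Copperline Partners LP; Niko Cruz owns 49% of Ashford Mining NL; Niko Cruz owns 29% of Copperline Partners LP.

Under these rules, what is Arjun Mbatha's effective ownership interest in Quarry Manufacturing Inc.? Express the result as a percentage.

By spousal attribution (R3), Arjun Mbatha is treated as also owning Niko Cruz's interest in Ashford Mining NL, giving 6% + 49% = 55%.
By spousal attribution (R3), Arjun Mbatha is treated as also owning Niko Cruz's interest in Copperline Partners LP, giving 66% + 29% = 95%.
Chain via Ashford Mining NL → Vantage Group plc → Larkspur Realty LP (R1): 55% × 83% × 39% × 25% = 4.450875% of Quarry Manufacturing Inc.
Chain via Copperline Partners LP → Crosswind Pharma AG → Redpoint Media Ltd (R1): 95% × 67% × 16% × 18% = 1.83312% of Quarry Manufacturing Inc.
Aggregating (R2): 4.450875% + 1.83312% = 6.283995%.

6.283995%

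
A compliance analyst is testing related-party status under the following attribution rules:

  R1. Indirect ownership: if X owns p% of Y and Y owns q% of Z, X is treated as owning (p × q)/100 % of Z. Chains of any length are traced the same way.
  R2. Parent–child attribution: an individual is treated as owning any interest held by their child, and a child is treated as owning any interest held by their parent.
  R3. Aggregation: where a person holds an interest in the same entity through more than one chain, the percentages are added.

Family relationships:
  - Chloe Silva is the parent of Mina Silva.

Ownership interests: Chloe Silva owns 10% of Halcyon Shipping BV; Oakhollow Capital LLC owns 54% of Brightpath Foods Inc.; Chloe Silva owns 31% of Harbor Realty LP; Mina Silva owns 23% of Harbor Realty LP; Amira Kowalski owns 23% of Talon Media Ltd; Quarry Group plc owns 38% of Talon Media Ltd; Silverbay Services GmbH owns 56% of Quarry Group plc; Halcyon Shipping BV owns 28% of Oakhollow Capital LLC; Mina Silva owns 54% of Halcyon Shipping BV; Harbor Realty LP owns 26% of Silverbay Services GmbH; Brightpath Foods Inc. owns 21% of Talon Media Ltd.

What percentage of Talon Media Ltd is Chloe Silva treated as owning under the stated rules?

5.01984%

By parent–child attribution (R2), Chloe Silva is treated as also owning Mina Silva's interest in Halcyon Shipping BV, giving 10% + 54% = 64%.
By parent–child attribution (R2), Chloe Silva is treated as also owning Mina Silva's interest in Harbor Realty LP, giving 31% + 23% = 54%.
Chain via Halcyon Shipping BV → Oakhollow Capital LLC → Brightpath Foods Inc. (R1): 64% × 28% × 54% × 21% = 2.032128% of Talon Media Ltd.
Chain via Harbor Realty LP → Silverbay Services GmbH → Quarry Group plc (R1): 54% × 26% × 56% × 38% = 2.987712% of Talon Media Ltd.
Aggregating (R3): 2.032128% + 2.987712% = 5.01984%.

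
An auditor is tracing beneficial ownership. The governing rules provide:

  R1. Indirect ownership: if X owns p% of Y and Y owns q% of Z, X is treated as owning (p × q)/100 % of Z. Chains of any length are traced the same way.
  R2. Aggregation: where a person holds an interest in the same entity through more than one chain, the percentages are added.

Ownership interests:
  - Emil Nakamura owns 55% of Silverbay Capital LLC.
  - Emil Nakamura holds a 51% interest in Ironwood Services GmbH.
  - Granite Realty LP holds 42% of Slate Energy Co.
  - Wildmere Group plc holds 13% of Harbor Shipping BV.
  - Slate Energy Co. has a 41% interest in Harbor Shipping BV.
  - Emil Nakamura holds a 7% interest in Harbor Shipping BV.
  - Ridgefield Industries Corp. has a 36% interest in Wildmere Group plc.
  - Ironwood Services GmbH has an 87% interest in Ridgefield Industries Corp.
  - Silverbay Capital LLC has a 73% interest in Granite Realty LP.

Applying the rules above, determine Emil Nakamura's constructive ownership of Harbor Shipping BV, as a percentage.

Chain via Ironwood Services GmbH → Ridgefield Industries Corp. → Wildmere Group plc (R1): 51% × 87% × 36% × 13% = 2.076516% of Harbor Shipping BV.
Chain via Silverbay Capital LLC → Granite Realty LP → Slate Energy Co. (R1): 55% × 73% × 42% × 41% = 6.91383% of Harbor Shipping BV.
Direct interest in Harbor Shipping BV: 7%.
Aggregating (R2): 2.076516% + 6.91383% + 7% = 15.990346%.

15.990346%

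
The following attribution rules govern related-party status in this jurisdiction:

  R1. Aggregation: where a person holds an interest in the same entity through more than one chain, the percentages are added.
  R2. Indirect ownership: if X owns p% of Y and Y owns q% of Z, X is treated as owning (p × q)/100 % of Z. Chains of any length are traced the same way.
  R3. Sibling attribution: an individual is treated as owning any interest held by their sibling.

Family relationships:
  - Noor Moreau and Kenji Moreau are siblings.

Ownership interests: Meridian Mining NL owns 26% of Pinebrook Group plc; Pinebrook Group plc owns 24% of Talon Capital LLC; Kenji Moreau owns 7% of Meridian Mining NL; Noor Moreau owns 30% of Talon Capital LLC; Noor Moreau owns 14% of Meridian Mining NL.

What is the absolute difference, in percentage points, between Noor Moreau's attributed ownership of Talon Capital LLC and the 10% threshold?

By sibling attribution (R3), Noor Moreau is treated as also owning Kenji Moreau's interest in Meridian Mining NL, giving 14% + 7% = 21%.
Chain via Meridian Mining NL → Pinebrook Group plc (R2): 21% × 26% × 24% = 1.3104% of Talon Capital LLC.
Direct interest in Talon Capital LLC: 30%.
Aggregating (R1): 1.3104% + 30% = 31.3104%.
31.3104% exceeds the 10% threshold by 21.3104 percentage points.

21.3104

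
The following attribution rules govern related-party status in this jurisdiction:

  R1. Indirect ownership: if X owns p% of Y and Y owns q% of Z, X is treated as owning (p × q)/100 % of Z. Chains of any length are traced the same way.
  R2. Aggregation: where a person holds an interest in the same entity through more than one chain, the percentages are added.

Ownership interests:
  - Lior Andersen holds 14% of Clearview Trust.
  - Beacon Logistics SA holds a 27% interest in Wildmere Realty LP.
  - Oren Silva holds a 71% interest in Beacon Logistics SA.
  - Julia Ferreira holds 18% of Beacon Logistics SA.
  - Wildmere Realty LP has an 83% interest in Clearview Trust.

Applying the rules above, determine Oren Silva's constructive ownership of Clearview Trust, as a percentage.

Chain via Beacon Logistics SA → Wildmere Realty LP (R1): 71% × 27% × 83% = 15.9111% of Clearview Trust.

15.9111%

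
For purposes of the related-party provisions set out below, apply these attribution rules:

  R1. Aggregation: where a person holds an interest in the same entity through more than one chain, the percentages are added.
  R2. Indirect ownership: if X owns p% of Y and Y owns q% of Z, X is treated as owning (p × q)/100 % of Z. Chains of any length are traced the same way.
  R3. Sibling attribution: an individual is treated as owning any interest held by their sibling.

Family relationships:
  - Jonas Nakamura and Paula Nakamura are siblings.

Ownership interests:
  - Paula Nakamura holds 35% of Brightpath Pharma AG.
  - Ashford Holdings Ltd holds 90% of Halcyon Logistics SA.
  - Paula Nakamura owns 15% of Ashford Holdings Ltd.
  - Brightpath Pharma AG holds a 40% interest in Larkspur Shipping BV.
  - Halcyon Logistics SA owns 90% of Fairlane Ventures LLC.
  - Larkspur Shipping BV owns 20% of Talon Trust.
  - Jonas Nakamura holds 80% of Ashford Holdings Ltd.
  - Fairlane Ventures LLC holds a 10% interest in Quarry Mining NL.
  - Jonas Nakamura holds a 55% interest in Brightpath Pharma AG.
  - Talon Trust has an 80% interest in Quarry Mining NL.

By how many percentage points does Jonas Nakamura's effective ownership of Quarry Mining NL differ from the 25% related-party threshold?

By sibling attribution (R3), Jonas Nakamura is treated as also owning Paula Nakamura's interest in Brightpath Pharma AG, giving 55% + 35% = 90%.
By sibling attribution (R3), Jonas Nakamura is treated as also owning Paula Nakamura's interest in Ashford Holdings Ltd, giving 80% + 15% = 95%.
Chain via Brightpath Pharma AG → Larkspur Shipping BV → Talon Trust (R2): 90% × 40% × 20% × 80% = 5.76% of Quarry Mining NL.
Chain via Ashford Holdings Ltd → Halcyon Logistics SA → Fairlane Ventures LLC (R2): 95% × 90% × 90% × 10% = 7.695% of Quarry Mining NL.
Aggregating (R1): 5.76% + 7.695% = 13.455%.
13.455% falls short of the 25% threshold by 11.545 percentage points.

11.545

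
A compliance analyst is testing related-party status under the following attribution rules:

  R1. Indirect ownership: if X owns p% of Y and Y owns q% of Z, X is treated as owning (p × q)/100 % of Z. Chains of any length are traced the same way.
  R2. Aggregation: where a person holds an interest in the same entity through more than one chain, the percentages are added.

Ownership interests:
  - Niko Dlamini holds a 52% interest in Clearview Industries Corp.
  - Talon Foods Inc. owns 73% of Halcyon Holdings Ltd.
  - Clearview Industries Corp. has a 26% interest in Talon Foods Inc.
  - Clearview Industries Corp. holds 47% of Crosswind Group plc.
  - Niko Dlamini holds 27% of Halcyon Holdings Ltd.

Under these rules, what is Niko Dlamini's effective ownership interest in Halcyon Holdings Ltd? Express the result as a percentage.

36.8696%

Chain via Clearview Industries Corp. → Talon Foods Inc. (R1): 52% × 26% × 73% = 9.8696% of Halcyon Holdings Ltd.
Direct interest in Halcyon Holdings Ltd: 27%.
Aggregating (R2): 9.8696% + 27% = 36.8696%.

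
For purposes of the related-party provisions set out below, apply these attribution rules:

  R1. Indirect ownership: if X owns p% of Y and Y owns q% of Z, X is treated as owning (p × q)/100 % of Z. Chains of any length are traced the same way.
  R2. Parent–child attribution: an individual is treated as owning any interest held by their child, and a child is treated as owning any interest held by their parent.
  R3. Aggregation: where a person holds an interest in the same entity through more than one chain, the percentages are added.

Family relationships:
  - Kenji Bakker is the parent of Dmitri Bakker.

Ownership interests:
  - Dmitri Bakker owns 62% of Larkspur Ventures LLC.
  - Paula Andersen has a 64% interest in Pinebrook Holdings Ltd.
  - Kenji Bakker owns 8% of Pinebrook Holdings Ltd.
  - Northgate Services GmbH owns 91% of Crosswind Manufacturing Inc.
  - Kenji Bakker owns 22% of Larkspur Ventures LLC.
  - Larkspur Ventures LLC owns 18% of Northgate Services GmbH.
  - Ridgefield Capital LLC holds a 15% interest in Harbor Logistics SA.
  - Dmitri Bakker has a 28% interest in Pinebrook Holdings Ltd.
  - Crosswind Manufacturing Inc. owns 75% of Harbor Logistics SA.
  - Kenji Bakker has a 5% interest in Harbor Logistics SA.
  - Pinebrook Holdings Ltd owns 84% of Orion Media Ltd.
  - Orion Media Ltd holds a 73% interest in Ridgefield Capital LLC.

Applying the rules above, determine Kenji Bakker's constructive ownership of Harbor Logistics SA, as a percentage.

18.63068%

By parent–child attribution (R2), Kenji Bakker is treated as also owning Dmitri Bakker's interest in Pinebrook Holdings Ltd, giving 8% + 28% = 36%.
By parent–child attribution (R2), Kenji Bakker is treated as also owning Dmitri Bakker's interest in Larkspur Ventures LLC, giving 22% + 62% = 84%.
Chain via Pinebrook Holdings Ltd → Orion Media Ltd → Ridgefield Capital LLC (R1): 36% × 84% × 73% × 15% = 3.31128% of Harbor Logistics SA.
Chain via Larkspur Ventures LLC → Northgate Services GmbH → Crosswind Manufacturing Inc. (R1): 84% × 18% × 91% × 75% = 10.3194% of Harbor Logistics SA.
Direct interest in Harbor Logistics SA: 5%.
Aggregating (R3): 3.31128% + 10.3194% + 5% = 18.63068%.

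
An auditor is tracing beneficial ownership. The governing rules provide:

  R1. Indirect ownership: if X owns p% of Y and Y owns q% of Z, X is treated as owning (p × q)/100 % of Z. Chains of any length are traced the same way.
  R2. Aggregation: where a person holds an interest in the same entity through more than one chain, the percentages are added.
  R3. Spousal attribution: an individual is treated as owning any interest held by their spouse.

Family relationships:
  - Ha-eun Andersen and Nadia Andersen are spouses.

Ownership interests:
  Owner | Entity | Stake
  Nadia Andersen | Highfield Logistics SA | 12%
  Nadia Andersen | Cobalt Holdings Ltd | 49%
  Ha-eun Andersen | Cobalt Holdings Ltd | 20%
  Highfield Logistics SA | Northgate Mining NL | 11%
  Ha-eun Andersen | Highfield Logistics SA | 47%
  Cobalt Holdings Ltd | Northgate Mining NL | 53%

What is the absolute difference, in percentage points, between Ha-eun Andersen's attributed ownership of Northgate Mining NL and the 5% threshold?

38.06

By spousal attribution (R3), Ha-eun Andersen is treated as also owning Nadia Andersen's interest in Highfield Logistics SA, giving 47% + 12% = 59%.
By spousal attribution (R3), Ha-eun Andersen is treated as also owning Nadia Andersen's interest in Cobalt Holdings Ltd, giving 20% + 49% = 69%.
Chain via Highfield Logistics SA (R1): 59% × 11% = 6.49% of Northgate Mining NL.
Chain via Cobalt Holdings Ltd (R1): 69% × 53% = 36.57% of Northgate Mining NL.
Aggregating (R2): 6.49% + 36.57% = 43.06%.
43.06% exceeds the 5% threshold by 38.06 percentage points.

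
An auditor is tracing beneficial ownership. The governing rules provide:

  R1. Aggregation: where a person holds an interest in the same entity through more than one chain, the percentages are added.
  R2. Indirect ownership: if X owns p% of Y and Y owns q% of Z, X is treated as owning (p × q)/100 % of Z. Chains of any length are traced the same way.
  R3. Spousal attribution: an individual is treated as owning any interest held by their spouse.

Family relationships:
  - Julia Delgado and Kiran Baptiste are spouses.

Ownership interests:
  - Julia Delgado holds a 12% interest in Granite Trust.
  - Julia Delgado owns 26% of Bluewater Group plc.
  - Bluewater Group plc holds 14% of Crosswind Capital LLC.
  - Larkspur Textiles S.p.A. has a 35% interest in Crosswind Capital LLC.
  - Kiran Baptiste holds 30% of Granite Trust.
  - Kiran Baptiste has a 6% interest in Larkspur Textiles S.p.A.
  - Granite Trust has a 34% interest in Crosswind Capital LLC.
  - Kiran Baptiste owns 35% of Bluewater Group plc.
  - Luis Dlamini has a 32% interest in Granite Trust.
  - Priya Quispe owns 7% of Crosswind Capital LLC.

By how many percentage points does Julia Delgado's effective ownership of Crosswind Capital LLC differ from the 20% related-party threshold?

By spousal attribution (R3), Julia Delgado is treated as also owning Kiran Baptiste's interest in Granite Trust, giving 12% + 30% = 42%.
By spousal attribution (R3), Julia Delgado is treated as also owning Kiran Baptiste's interest in Bluewater Group plc, giving 26% + 35% = 61%.
By spousal attribution (R3), Julia Delgado is treated as owning Kiran Baptiste's 6% interest in Larkspur Textiles S.p.A.
Chain via Granite Trust (R2): 42% × 34% = 14.28% of Crosswind Capital LLC.
Chain via Bluewater Group plc (R2): 61% × 14% = 8.54% of Crosswind Capital LLC.
Chain via Larkspur Textiles S.p.A. (R2): 6% × 35% = 2.1% of Crosswind Capital LLC.
Aggregating (R1): 14.28% + 8.54% + 2.1% = 24.92%.
24.92% exceeds the 20% threshold by 4.92 percentage points.

4.92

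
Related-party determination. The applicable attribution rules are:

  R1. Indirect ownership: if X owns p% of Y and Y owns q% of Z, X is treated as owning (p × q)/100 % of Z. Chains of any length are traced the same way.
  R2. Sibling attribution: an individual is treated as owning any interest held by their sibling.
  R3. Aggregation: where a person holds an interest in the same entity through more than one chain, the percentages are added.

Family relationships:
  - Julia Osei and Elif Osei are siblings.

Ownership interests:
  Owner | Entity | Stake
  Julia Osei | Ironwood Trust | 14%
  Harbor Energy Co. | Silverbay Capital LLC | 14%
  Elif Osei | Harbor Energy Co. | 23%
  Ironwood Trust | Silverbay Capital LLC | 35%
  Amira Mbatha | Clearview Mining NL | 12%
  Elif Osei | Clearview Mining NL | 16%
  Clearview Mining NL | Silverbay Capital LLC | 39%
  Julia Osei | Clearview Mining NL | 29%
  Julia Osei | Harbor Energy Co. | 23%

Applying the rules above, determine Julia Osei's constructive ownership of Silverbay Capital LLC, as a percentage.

28.89%

By sibling attribution (R2), Julia Osei is treated as also owning Elif Osei's interest in Harbor Energy Co, giving 23% + 23% = 46%.
By sibling attribution (R2), Julia Osei is treated as also owning Elif Osei's interest in Clearview Mining NL, giving 29% + 16% = 45%.
Chain via Harbor Energy Co. (R1): 46% × 14% = 6.44% of Silverbay Capital LLC.
Chain via Clearview Mining NL (R1): 45% × 39% = 17.55% of Silverbay Capital LLC.
Chain via Ironwood Trust (R1): 14% × 35% = 4.9% of Silverbay Capital LLC.
Aggregating (R3): 6.44% + 17.55% + 4.9% = 28.89%.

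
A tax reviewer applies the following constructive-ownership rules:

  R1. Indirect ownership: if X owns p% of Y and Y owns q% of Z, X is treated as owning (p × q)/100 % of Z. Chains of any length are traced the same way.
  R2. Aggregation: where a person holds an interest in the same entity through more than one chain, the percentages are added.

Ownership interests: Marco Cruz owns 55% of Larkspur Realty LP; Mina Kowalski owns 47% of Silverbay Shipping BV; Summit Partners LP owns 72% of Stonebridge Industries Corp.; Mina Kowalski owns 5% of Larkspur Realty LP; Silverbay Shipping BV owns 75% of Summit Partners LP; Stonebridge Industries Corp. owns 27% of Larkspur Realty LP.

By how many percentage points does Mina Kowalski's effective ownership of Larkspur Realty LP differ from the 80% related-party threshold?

68.1474

Chain via Silverbay Shipping BV → Summit Partners LP → Stonebridge Industries Corp. (R1): 47% × 75% × 72% × 27% = 6.8526% of Larkspur Realty LP.
Direct interest in Larkspur Realty LP: 5%.
Aggregating (R2): 6.8526% + 5% = 11.8526%.
11.8526% falls short of the 80% threshold by 68.1474 percentage points.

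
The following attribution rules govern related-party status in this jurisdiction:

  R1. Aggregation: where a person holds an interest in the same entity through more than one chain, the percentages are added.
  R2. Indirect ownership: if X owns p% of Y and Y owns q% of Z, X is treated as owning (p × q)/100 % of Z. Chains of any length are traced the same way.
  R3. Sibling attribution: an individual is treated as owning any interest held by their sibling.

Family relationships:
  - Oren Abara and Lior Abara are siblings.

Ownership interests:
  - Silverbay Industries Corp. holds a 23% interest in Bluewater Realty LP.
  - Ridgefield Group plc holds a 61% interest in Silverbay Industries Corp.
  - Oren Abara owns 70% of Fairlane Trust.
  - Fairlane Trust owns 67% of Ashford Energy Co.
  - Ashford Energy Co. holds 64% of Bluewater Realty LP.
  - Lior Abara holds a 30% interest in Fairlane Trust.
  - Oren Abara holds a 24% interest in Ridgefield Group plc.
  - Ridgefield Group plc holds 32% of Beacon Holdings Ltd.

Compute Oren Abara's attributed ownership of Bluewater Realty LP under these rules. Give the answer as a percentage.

46.2472%

By sibling attribution (R3), Oren Abara is treated as also owning Lior Abara's interest in Fairlane Trust, giving 70% + 30% = 100%.
Chain via Ridgefield Group plc → Silverbay Industries Corp. (R2): 24% × 61% × 23% = 3.3672% of Bluewater Realty LP.
Chain via Fairlane Trust → Ashford Energy Co. (R2): 100% × 67% × 64% = 42.88% of Bluewater Realty LP.
Aggregating (R1): 3.3672% + 42.88% = 46.2472%.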